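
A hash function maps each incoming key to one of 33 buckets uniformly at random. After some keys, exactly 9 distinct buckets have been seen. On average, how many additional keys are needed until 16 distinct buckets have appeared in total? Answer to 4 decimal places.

The wait to go from k to k+1 distinct buckets is geometric with mean 33/(33-k).
Sum over k = 9,...,15: E = 33/24 + 33/23 + 33/22 + ... + 33/19 + 33/18 = 11.10139.

11.1014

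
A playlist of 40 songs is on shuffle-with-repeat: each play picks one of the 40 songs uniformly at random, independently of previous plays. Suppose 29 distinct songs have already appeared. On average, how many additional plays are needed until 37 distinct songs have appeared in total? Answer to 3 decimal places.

47.462

From k distinct to k+1 distinct takes on average 40/(40-k) plays.
Sum over k = 29,...,36: E = 40/11 + 40/10 + 40/9 + ... + 40/5 + 40/4 = 47.4618.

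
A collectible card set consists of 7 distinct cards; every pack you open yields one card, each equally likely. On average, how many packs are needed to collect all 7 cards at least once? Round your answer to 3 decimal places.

18.150

Split into phases: going from k distinct to k+1 distinct takes on average 7/(7-k) packs.
E[T] = 7/7 + 7/6 + 7/5 + ... + 7/2 + 7/1 = 7·H_{7}.
H_{7} = 2.5929, so E[T] = 18.1500.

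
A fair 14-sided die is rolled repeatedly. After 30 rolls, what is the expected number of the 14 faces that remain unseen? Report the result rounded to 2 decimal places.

1.52

For each face, P(unseen after 30) = (13/14)^30 = 0.108.
By linearity of expectation, E[unseen] = 14·(13/14)^30 = 1.516.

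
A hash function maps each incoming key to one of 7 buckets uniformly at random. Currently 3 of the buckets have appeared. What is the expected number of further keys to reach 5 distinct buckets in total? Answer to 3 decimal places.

From k distinct to k+1 distinct takes on average 7/(7-k) keys.
Sum over k = 3,...,4: E = 7/4 + 7/3 = 4.0833.

4.083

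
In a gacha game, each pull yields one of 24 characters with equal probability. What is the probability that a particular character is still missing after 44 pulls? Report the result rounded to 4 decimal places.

Each pull misses the fixed character with probability (24-1)/24 = 23/24, independently.
P(still missing after 44) = (23/24)^44 = 0.15372.

0.1537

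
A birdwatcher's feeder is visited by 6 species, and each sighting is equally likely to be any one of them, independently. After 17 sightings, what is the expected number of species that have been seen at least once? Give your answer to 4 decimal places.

For each species, P(seen in 17 sightings) = 1 - (5/6)^17 = 0.95493.
By linearity of expectation, E[distinct seen] = 6·(1 - (5/6)^17) = 5.72956.

5.7296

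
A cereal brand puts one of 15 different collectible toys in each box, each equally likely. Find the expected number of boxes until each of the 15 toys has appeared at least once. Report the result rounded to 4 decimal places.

The wait to go from k to k+1 distinct toys is geometric with mean 15/(15-k).
E[T] = 15/15 + 15/14 + 15/13 + ... + 15/2 + 15/1 = 15·H_{15}.
H_{15} = 3.31823, so E[T] = 49.77343.

49.7734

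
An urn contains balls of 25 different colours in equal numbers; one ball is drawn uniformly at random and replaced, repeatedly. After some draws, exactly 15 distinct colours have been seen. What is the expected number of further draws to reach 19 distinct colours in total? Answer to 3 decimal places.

From k distinct to k+1 distinct takes on average 25/(25-k) draws.
Sum over k = 15,...,18: E = 25/10 + 25/9 + 25/8 + 25/7 = 11.9742.

11.974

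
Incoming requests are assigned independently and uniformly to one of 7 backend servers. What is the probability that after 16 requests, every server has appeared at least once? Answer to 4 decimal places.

0.4977

Let A_i be the event that server i is missing after 16 requests. By inclusion–exclusion on the A_i,
P(all seen) = Σ_{j=0}^{7} (-1)^j C(7,j)((7-j)/7)^16
= 1.00000 - 0.59422 + 0.09642 - 0.00452 + 0.00005 - 0.00000 + 0.00000 - 0.00000
= 0.49772.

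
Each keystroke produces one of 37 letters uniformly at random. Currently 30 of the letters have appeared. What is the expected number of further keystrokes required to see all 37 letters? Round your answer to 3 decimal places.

95.936

With k distinct letters already seen, the next new one takes an expected 37/(37-k) keystrokes.
Sum over k = 30,...,36: E = 37/7 + 37/6 + 37/5 + ... + 37/2 + 37/1 = 95.9357.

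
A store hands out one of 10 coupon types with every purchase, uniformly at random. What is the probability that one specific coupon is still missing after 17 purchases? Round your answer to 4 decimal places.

On each purchase the fixed coupon fails to appear with probability 9/10.
P(still missing after 17) = (9/10)^17 = 0.16677.

0.1668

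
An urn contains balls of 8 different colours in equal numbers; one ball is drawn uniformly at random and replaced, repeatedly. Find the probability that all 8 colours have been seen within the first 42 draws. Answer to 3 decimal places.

0.971

Let A_i be the event that colour i is missing after 42 draws. By inclusion–exclusion on the A_i,
P(all seen) = Σ_{j=0}^{8} (-1)^j C(8,j)((8-j)/8)^42
= 1.0000 - 0.0293 + 0.0002 - 0.0000 + 0.0000 - 0.0000 + 0.0000 - 0.0000 + 0.0000
= 0.9708.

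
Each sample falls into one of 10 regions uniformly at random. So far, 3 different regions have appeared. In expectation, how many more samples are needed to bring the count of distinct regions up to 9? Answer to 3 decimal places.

With k distinct regions already seen, the next new one takes an expected 10/(10-k) samples.
Sum over k = 3,...,8: E = 10/7 + 10/6 + 10/5 + 10/4 + 10/3 + 10/2 = 15.9286.

15.929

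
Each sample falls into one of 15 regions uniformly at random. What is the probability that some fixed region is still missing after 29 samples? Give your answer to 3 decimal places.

Each sample misses the fixed region with probability (15-1)/15 = 14/15, independently.
P(still missing after 29) = (14/15)^29 = 0.1352.

0.135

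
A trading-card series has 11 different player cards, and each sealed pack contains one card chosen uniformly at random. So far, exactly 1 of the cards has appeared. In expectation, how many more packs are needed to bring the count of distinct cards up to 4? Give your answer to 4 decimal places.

3.6972

The wait to go from k to k+1 distinct cards is geometric with mean 11/(11-k).
Sum over k = 1,...,3: E = 11/10 + 11/9 + 11/8 = 3.69722.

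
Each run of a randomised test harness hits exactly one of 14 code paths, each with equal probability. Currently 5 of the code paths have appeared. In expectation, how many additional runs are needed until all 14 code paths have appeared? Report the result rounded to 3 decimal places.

With k distinct code paths already seen, the next new one takes an expected 14/(14-k) runs.
Sum over k = 5,...,13: E = 14/9 + 14/8 + 14/7 + ... + 14/2 + 14/1 = 39.6056.

39.606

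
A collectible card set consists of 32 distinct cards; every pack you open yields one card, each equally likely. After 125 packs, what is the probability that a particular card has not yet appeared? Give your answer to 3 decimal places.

0.019

Each pack misses the fixed card with probability (32-1)/32 = 31/32, independently.
P(still missing after 125) = (31/32)^125 = 0.0189.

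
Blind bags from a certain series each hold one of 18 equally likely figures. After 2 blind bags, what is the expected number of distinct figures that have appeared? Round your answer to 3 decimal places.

For each figure, P(seen in 2 blind bags) = 1 - (17/18)^2 = 0.1080.
By linearity of expectation, E[distinct seen] = 18·(1 - (17/18)^2) = 1.9444.

1.944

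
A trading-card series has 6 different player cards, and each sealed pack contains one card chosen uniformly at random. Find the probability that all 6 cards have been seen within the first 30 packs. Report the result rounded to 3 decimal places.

0.975

Let A_i be the event that card i is missing after 30 packs. By inclusion–exclusion on the A_i,
P(all seen) = Σ_{j=0}^{6} (-1)^j C(6,j)((6-j)/6)^30
= 1.0000 - 0.0253 + 0.0001 - 0.0000 + 0.0000 - 0.0000 + 0.0000
= 0.9748.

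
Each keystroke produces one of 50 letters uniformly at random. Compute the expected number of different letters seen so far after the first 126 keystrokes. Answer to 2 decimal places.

46.08

For each letter, P(seen in 126 keystrokes) = 1 - (49/50)^126 = 0.922.
By linearity of expectation, E[distinct seen] = 50·(1 - (49/50)^126) = 46.078.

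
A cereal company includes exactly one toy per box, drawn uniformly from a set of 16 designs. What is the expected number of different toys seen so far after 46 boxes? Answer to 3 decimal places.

For each toy, P(seen in 46 boxes) = 1 - (15/16)^46 = 0.9486.
By linearity of expectation, E[distinct seen] = 16·(1 - (15/16)^46) = 15.1781.

15.178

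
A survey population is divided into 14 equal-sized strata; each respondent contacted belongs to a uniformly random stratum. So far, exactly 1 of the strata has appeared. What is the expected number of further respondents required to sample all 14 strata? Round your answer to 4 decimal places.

44.5219

The wait to go from k to k+1 distinct strata is geometric with mean 14/(14-k).
Sum over k = 1,...,13: E = 14/13 + 14/12 + 14/11 + ... + 14/2 + 14/1 = 44.52187.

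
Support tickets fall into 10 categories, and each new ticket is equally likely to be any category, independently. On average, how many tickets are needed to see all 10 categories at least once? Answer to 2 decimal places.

29.29

After k distinct categories have appeared, the next ticket gives a new one with probability (10-k)/10, so the expected wait for the (k+1)-th is 10/(10-k).
E[T] = 10/10 + 10/9 + 10/8 + ... + 10/2 + 10/1 = 10·H_{10}.
H_{10} = 2.929, so E[T] = 29.290.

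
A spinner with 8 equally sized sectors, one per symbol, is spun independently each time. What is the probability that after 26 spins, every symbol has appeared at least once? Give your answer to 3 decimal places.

0.767

By inclusion–exclusion over which symbols are missing,
P(all seen) = Σ_{j=0}^{8} (-1)^j C(8,j)((8-j)/8)^26
= 1.0000 - 0.2485 + 0.0158 - 0.0003 + 0.0000 - 0.0000 + 0.0000 - 0.0000 + 0.0000
= 0.7670.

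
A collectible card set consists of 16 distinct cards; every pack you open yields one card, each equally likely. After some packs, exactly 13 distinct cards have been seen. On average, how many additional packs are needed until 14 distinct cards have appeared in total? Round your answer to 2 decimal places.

5.33

From k distinct to k+1 distinct takes on average 16/(16-k) packs.
Only the k = 13 term is needed: E = 16/3 = 5.333.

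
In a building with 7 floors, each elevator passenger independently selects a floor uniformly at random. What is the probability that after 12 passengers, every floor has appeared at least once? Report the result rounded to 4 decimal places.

Let A_i be the event that floor i is missing after 12 passengers. By inclusion–exclusion on the A_i,
P(all seen) = Σ_{j=0}^{7} (-1)^j C(7,j)((7-j)/7)^12
= 1.00000 - 1.10087 + 0.37041 - 0.04242 + 0.00134 - 0.00001 + 0.00000 - 0.00000
= 0.22845.

0.2285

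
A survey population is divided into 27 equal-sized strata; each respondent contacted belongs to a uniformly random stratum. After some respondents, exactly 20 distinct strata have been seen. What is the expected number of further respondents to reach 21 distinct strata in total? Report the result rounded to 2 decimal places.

The wait to go from k to k+1 distinct strata is geometric with mean 27/(27-k).
Only the k = 20 term is needed: E = 27/7 = 3.857.

3.86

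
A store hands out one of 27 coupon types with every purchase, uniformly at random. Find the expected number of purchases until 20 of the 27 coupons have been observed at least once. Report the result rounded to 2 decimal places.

Going from k to k+1 distinct takes a geometric number of purchases with mean 27/(27-k).
Sum over k = 0,...,19: E = 27/27 + 27/26 + 27/25 + ... + 27/9 + 27/8 = 35.062.

35.06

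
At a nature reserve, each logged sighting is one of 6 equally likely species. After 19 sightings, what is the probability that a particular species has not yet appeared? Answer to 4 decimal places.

0.0313

On each sighting the fixed species fails to appear with probability 5/6.
P(still missing after 19) = (5/6)^19 = 0.03130.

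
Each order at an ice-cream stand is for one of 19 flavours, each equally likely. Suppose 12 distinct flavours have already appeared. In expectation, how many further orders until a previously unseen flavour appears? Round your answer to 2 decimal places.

Each order yields a new flavour with probability (19-12)/19 = 7/19, so the wait is geometric with mean 19/7.
E = 19/7 = 2.714.

2.71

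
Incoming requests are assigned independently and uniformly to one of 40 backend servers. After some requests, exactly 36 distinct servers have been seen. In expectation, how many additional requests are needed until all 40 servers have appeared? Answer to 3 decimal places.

83.333

From k distinct to k+1 distinct takes on average 40/(40-k) requests.
Sum over k = 36,...,39: E = 40/4 + 40/3 + 40/2 + 40/1 = 83.3333.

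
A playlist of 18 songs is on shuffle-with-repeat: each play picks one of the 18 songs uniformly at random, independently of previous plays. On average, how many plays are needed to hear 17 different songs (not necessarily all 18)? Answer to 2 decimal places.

With k distinct songs already seen, the next new one arrives after an expected 18/(18-k) plays.
Sum over k = 0,...,16: E = 18/18 + 18/17 + 18/16 + ... + 18/3 + 18/2 = 44.912.

44.91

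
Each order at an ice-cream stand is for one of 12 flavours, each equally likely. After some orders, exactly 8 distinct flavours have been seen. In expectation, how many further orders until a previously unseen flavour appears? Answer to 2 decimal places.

The number of orders until the next new flavour is geometric with success probability 4/12, so its mean is 12/4.
E = 12/4 = 3.000.

3.00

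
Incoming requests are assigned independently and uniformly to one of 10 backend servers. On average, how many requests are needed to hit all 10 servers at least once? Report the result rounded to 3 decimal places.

29.290

After k distinct servers have appeared, the next request gives a new one with probability (10-k)/10, so the expected wait for the (k+1)-th is 10/(10-k).
E[T] = 10/10 + 10/9 + 10/8 + ... + 10/2 + 10/1 = 10·H_{10}.
H_{10} = 2.9290, so E[T] = 29.2897.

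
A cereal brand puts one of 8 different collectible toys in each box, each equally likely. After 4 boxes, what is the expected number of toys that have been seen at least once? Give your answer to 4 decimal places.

3.3105

For each toy, P(seen in 4 boxes) = 1 - (7/8)^4 = 0.41382.
By linearity of expectation, E[distinct seen] = 8·(1 - (7/8)^4) = 3.31055.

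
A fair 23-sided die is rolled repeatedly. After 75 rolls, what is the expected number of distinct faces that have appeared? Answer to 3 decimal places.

22.180

For each face, P(seen in 75 rolls) = 1 - (22/23)^75 = 0.9643.
By linearity of expectation, E[distinct seen] = 23·(1 - (22/23)^75) = 22.1799.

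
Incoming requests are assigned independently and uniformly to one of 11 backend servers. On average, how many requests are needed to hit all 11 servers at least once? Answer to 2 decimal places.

33.22

After k distinct servers have appeared, the next request gives a new one with probability (11-k)/11, so the expected wait for the (k+1)-th is 11/(11-k).
E[T] = 11/11 + 11/10 + 11/9 + ... + 11/2 + 11/1 = 11·H_{11}.
H_{11} = 3.020, so E[T] = 33.219.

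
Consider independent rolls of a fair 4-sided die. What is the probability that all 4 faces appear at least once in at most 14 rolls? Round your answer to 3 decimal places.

0.929

By inclusion–exclusion over which faces are missing,
P(all seen) = Σ_{j=0}^{4} (-1)^j C(4,j)((4-j)/4)^14
= 1.0000 - 0.0713 + 0.0004 - 0.0000 + 0.0000
= 0.9291.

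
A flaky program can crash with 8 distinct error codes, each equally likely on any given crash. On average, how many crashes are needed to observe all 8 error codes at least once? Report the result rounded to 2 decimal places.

After k distinct error codes have appeared, the next crash gives a new one with probability (8-k)/8, so the expected wait for the (k+1)-th is 8/(8-k).
E[T] = 8/8 + 8/7 + 8/6 + ... + 8/2 + 8/1 = 8·H_{8}.
H_{8} = 2.718, so E[T] = 21.743.

21.74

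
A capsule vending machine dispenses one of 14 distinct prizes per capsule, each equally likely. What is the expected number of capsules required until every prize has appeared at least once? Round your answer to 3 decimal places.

45.522

After k distinct prizes have appeared, the next capsule gives a new one with probability (14-k)/14, so the expected wait for the (k+1)-th is 14/(14-k).
E[T] = 14/14 + 14/13 + 14/12 + ... + 14/2 + 14/1 = 14·H_{14}.
H_{14} = 3.2516, so E[T] = 45.5219.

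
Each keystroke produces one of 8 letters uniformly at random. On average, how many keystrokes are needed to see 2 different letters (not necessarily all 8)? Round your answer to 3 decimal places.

2.143

Going from k to k+1 distinct takes a geometric number of keystrokes with mean 8/(8-k).
Sum over k = 0,...,1: E = 8/8 + 8/7 = 2.1429.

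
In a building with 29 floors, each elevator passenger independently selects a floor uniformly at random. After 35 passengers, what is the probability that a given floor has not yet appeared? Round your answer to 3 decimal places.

0.293

On each passenger the fixed floor fails to appear with probability 28/29.
P(still missing after 35) = (28/29)^35 = 0.2928.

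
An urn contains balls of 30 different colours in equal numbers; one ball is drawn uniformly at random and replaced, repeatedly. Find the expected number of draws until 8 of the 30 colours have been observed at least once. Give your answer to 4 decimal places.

9.1252

Going from k to k+1 distinct takes a geometric number of draws with mean 30/(30-k).
Sum over k = 0,...,7: E = 30/30 + 30/29 + 30/28 + ... + 30/24 + 30/23 = 9.12522.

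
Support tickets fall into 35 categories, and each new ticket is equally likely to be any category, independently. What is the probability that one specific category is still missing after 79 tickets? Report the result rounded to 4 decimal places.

Each ticket misses the fixed category with probability (35-1)/35 = 34/35, independently.
P(still missing after 79) = (34/35)^79 = 0.10126.

0.1013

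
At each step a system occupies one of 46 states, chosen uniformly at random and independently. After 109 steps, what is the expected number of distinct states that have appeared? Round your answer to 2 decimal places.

41.81

For each state, P(seen in 109 steps) = 1 - (45/46)^109 = 0.909.
By linearity of expectation, E[distinct seen] = 46·(1 - (45/46)^109) = 41.809.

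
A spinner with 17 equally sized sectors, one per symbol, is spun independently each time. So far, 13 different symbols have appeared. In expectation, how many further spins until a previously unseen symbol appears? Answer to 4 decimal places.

The number of spins until the next new symbol is geometric with success probability 4/17, so its mean is 17/4.
E = 17/4 = 4.25000.

4.2500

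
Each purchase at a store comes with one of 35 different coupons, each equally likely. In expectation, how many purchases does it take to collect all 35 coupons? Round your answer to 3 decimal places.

Split into phases: going from k distinct to k+1 distinct takes on average 35/(35-k) purchases.
E[T] = 35/35 + 35/34 + 35/33 + ... + 35/2 + 35/1 = 35·H_{35}.
H_{35} = 4.1468, so E[T] = 145.1373.

145.137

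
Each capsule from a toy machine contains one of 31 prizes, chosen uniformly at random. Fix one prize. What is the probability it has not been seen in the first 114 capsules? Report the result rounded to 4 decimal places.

On each capsule the fixed prize fails to appear with probability 30/31.
P(still missing after 114) = (30/31)^114 = 0.02380.

0.0238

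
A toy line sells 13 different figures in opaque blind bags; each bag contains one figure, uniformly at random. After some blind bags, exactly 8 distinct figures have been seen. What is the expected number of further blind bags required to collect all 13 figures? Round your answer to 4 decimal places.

With k distinct figures already seen, the next new one takes an expected 13/(13-k) blind bags.
Sum over k = 8,...,12: E = 13/5 + 13/4 + 13/3 + 13/2 + 13/1 = 29.68333.

29.6833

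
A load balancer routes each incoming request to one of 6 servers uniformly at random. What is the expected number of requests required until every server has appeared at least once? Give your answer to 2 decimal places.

Split into phases: going from k distinct to k+1 distinct takes on average 6/(6-k) requests.
E[T] = 6/6 + 6/5 + 6/4 + 6/3 + 6/2 + 6/1 = 6·H_{6}.
H_{6} = 2.450, so E[T] = 14.700.

14.70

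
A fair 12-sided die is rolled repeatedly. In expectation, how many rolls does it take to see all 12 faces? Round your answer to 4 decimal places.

37.2385

The wait to go from k to k+1 distinct faces is geometric with mean 12/(12-k).
E[T] = 12/12 + 12/11 + 12/10 + ... + 12/2 + 12/1 = 12·H_{12}.
H_{12} = 3.10321, so E[T] = 37.23853.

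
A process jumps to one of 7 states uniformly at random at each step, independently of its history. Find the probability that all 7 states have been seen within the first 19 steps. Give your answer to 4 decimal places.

By inclusion–exclusion over which states are missing,
P(all seen) = Σ_{j=0}^{7} (-1)^j C(7,j)((7-j)/7)^19
= 1.00000 - 0.37420 + 0.03514 - 0.00084 + 0.00000 - 0.00000 + 0.00000 - 0.00000
= 0.66009.

0.6601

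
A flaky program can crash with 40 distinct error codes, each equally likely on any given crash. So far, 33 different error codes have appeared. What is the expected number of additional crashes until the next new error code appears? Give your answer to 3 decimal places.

5.714

The number of crashes until the next new error code is geometric with success probability 7/40, so its mean is 40/7.
E = 40/7 = 5.7143.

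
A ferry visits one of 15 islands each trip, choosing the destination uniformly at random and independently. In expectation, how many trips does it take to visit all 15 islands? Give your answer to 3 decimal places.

After k distinct islands have appeared, the next trip gives a new one with probability (15-k)/15, so the expected wait for the (k+1)-th is 15/(15-k).
E[T] = 15/15 + 15/14 + 15/13 + ... + 15/2 + 15/1 = 15·H_{15}.
H_{15} = 3.3182, so E[T] = 49.7734.

49.773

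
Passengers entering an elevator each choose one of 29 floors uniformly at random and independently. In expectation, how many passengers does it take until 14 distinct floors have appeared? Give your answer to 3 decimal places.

18.659

With k distinct floors already seen, the next new one arrives after an expected 29/(29-k) passengers.
Sum over k = 0,...,13: E = 29/29 + 29/28 + 29/27 + ... + 29/17 + 29/16 = 18.6593.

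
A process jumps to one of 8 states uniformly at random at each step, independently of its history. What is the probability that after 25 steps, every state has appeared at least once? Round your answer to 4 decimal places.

By inclusion–exclusion over which states are missing,
P(all seen) = Σ_{j=0}^{8} (-1)^j C(8,j)((8-j)/8)^25
= 1.00000 - 0.28398 + 0.02107 - 0.00044 + 0.00000 - 0.00000 + 0.00000 - 0.00000 + 0.00000
= 0.73665.

0.7366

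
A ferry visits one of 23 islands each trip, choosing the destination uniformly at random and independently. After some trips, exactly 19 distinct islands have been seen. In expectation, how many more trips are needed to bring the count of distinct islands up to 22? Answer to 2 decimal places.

24.92

From k distinct to k+1 distinct takes on average 23/(23-k) trips.
Sum over k = 19,...,21: E = 23/4 + 23/3 + 23/2 = 24.917.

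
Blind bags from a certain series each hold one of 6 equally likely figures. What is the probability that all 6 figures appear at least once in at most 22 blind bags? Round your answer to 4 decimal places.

Let A_i be the event that figure i is missing after 22 blind bags. By inclusion–exclusion on the A_i,
P(all seen) = Σ_{j=0}^{6} (-1)^j C(6,j)((6-j)/6)^22
= 1.00000 - 0.10868 + 0.00200 - 0.00000 + 0.00000 - 0.00000 + 0.00000
= 0.89332.

0.8933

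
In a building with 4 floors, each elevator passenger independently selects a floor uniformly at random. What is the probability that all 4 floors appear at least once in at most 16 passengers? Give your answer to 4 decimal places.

0.9600

Let A_i be the event that floor i is missing after 16 passengers. By inclusion–exclusion on the A_i,
P(all seen) = Σ_{j=0}^{4} (-1)^j C(4,j)((4-j)/4)^16
= 1.00000 - 0.04009 + 0.00009 - 0.00000 + 0.00000
= 0.96000.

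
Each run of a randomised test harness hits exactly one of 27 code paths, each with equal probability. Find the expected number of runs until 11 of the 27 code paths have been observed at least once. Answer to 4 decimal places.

Going from k to k+1 distinct takes a geometric number of runs with mean 27/(27-k).
Sum over k = 0,...,10: E = 27/27 + 27/26 + 27/25 + ... + 27/18 + 27/17 = 13.78965.

13.7896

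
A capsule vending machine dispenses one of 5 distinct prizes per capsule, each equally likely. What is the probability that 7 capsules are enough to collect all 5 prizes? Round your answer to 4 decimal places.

By inclusion–exclusion over which prizes are missing,
P(all seen) = Σ_{j=0}^{5} (-1)^j C(5,j)((5-j)/5)^7
= 1.00000 - 1.04858 + 0.27994 - 0.01638 + 0.00006 - 0.00000
= 0.21504.

0.2150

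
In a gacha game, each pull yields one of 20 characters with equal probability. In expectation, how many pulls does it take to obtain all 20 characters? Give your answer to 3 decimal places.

71.955

After k distinct characters have appeared, the next pull gives a new one with probability (20-k)/20, so the expected wait for the (k+1)-th is 20/(20-k).
E[T] = 20/20 + 20/19 + 20/18 + ... + 20/2 + 20/1 = 20·H_{20}.
H_{20} = 3.5977, so E[T] = 71.9548.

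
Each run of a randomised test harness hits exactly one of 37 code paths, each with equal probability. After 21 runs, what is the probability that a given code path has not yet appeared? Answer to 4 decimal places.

Each run misses the fixed code path with probability (37-1)/37 = 36/37, independently.
P(still missing after 21) = (36/37)^21 = 0.56249.

0.5625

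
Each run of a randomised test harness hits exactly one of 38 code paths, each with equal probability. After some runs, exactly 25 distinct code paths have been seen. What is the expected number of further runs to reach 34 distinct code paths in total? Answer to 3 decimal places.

With k distinct code paths already seen, the next new one takes an expected 38/(38-k) runs.
Sum over k = 25,...,33: E = 38/13 + 38/12 + 38/11 + ... + 38/6 + 38/5 = 41.6784.

41.678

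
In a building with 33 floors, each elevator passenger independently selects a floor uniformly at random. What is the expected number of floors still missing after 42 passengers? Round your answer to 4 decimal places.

For each floor, P(unseen after 42) = (32/33)^42 = 0.27461.
By linearity of expectation, E[unseen] = 33·(32/33)^42 = 9.06207.

9.0621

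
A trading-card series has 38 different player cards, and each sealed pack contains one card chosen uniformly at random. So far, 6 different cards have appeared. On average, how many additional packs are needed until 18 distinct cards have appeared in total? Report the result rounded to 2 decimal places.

With k distinct cards already seen, the next new one takes an expected 38/(38-k) packs.
Sum over k = 6,...,17: E = 38/32 + 38/31 + 38/30 + ... + 38/22 + 38/21 = 17.509.

17.51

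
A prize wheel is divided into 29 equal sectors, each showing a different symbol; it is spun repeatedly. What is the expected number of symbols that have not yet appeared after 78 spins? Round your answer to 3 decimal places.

1.878

For each symbol, P(unseen after 78) = (28/29)^78 = 0.0648.
By linearity of expectation, E[unseen] = 29·(28/29)^78 = 1.8779.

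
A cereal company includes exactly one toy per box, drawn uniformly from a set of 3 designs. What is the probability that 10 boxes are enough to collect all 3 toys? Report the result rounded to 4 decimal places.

By inclusion–exclusion over which toys are missing,
P(all seen) = Σ_{j=0}^{3} (-1)^j C(3,j)((3-j)/3)^10
= 1.00000 - 0.05202 + 0.00005 - 0.00000
= 0.94803.

0.9480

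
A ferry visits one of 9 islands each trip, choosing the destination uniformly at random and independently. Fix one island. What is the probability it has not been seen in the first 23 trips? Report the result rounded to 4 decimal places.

Each trip misses the fixed island with probability (9-1)/9 = 8/9, independently.
P(still missing after 23) = (8/9)^23 = 0.06660.

0.0666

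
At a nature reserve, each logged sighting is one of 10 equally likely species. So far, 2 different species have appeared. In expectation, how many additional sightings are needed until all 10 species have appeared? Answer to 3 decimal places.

27.179

With k distinct species already seen, the next new one takes an expected 10/(10-k) sightings.
Sum over k = 2,...,9: E = 10/8 + 10/7 + 10/6 + ... + 10/2 + 10/1 = 27.1786.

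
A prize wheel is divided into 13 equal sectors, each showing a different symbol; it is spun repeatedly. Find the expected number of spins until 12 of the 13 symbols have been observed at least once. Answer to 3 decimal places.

28.342

With k distinct symbols already seen, the next new one arrives after an expected 13/(13-k) spins.
Sum over k = 0,...,11: E = 13/13 + 13/12 + 13/11 + ... + 13/3 + 13/2 = 28.3417.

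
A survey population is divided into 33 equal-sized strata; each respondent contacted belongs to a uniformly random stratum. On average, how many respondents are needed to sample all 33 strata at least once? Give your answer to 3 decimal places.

Split into phases: going from k distinct to k+1 distinct takes on average 33/(33-k) respondents.
E[T] = 33/33 + 33/32 + 33/31 + ... + 33/2 + 33/1 = 33·H_{33}.
H_{33} = 4.0888, so E[T] = 134.9303.

134.930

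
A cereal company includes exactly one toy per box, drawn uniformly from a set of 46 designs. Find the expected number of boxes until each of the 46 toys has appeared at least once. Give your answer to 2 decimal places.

Split into phases: going from k distinct to k+1 distinct takes on average 46/(46-k) boxes.
E[T] = 46/46 + 46/45 + 46/44 + ... + 46/2 + 46/1 = 46·H_{46}.
H_{46} = 4.417, so E[T] = 203.168.

203.17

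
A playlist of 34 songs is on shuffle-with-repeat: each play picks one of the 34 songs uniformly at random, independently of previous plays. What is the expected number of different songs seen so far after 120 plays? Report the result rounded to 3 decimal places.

For each song, P(seen in 120 plays) = 1 - (33/34)^120 = 0.9722.
By linearity of expectation, E[distinct seen] = 34·(1 - (33/34)^120) = 33.0545.

33.054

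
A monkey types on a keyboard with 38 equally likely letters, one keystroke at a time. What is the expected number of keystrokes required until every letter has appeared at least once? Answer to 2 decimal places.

Split into phases: going from k distinct to k+1 distinct takes on average 38/(38-k) keystrokes.
E[T] = 38/38 + 38/37 + 38/36 + ... + 38/2 + 38/1 = 38·H_{38}.
H_{38} = 4.228, so E[T] = 160.660.

160.66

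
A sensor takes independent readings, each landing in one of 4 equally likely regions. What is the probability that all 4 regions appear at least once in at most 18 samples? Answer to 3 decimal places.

Let A_i be the event that region i is missing after 18 samples. By inclusion–exclusion on the A_i,
P(all seen) = Σ_{j=0}^{4} (-1)^j C(4,j)((4-j)/4)^18
= 1.0000 - 0.0226 + 0.0000 - 0.0000 + 0.0000
= 0.9775.

0.977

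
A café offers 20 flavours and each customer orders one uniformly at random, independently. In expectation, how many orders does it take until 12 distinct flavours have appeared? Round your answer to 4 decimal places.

With k distinct flavours already seen, the next new one arrives after an expected 20/(20-k) orders.
Sum over k = 0,...,11: E = 20/20 + 20/19 + 20/18 + ... + 20/10 + 20/9 = 17.59765.

17.5977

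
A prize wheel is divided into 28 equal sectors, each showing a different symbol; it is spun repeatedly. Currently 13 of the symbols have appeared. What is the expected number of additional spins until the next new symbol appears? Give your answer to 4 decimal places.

1.8667

Each spin yields a new symbol with probability (28-13)/28 = 15/28, so the wait is geometric with mean 28/15.
E = 28/15 = 1.86667.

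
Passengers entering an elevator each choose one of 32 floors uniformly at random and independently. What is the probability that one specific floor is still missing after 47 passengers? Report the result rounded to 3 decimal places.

On each passenger the fixed floor fails to appear with probability 31/32.
P(still missing after 47) = (31/32)^47 = 0.2249.

0.225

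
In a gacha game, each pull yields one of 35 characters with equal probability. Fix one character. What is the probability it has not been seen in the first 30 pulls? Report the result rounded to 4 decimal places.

0.4191

On each pull the fixed character fails to appear with probability 34/35.
P(still missing after 30) = (34/35)^30 = 0.41911.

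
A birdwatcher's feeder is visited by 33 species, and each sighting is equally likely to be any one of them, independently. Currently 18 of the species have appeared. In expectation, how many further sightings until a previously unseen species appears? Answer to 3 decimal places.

2.200

Each sighting yields a new species with probability (33-18)/33 = 15/33, so the wait is geometric with mean 33/15.
E = 33/15 = 2.2000.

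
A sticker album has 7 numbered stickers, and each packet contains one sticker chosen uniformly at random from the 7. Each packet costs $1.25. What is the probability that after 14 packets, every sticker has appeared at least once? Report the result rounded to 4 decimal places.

By inclusion–exclusion over which stickers are missing,
P(all seen) = Σ_{j=0}^{7} (-1)^j C(7,j)((7-j)/7)^14
= 1.00000 - 0.80880 + 0.18898 - 0.01385 + 0.00025 - 0.00000 + 0.00000 - 0.00000
= 0.36657.

0.3666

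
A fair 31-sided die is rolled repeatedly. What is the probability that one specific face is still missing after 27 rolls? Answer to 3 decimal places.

Each roll misses the fixed face with probability (31-1)/31 = 30/31, independently.
P(still missing after 27) = (30/31)^27 = 0.4126.

0.413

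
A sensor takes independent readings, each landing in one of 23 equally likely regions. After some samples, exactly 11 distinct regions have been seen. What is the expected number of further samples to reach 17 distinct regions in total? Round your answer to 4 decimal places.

The wait to go from k to k+1 distinct regions is geometric with mean 23/(23-k).
Sum over k = 11,...,16: E = 23/12 + 23/11 + 23/10 + 23/9 + 23/8 + 23/7 = 15.02385.

15.0238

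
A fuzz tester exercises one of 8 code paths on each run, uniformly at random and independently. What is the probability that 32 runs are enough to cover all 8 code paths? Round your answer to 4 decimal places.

Let A_i be the event that code path i is missing after 32 runs. By inclusion–exclusion on the A_i,
P(all seen) = Σ_{j=0}^{8} (-1)^j C(8,j)((8-j)/8)^32
= 1.00000 - 0.11152 + 0.00281 - 0.00002 + 0.00000 - 0.00000 + 0.00000 - 0.00000 + 0.00000
= 0.89128.

0.8913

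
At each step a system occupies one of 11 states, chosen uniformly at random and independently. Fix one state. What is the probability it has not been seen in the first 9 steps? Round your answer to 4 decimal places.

0.4241

Each step misses the fixed state with probability (11-1)/11 = 10/11, independently.
P(still missing after 9) = (10/11)^9 = 0.42410.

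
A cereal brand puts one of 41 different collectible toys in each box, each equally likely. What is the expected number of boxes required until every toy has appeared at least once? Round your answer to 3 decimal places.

Split into phases: going from k distinct to k+1 distinct takes on average 41/(41-k) boxes.
E[T] = 41/41 + 41/40 + 41/39 + ... + 41/2 + 41/1 = 41·H_{41}.
H_{41} = 4.3029, so E[T] = 176.4203.

176.420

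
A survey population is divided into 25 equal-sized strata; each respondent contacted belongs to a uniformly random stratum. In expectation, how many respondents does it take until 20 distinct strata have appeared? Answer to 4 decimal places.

Going from k to k+1 distinct takes a geometric number of respondents with mean 25/(25-k).
Sum over k = 0,...,19: E = 25/25 + 25/24 + 25/23 + ... + 25/7 + 25/6 = 38.31562.

38.3156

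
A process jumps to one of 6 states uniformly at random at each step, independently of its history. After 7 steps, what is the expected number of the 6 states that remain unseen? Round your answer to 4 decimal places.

For each state, P(unseen after 7) = (5/6)^7 = 0.27908.
By linearity of expectation, E[unseen] = 6·(5/6)^7 = 1.67449.

1.6745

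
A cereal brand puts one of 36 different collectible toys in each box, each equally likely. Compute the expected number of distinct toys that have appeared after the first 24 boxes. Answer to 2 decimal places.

17.69

For each toy, P(seen in 24 boxes) = 1 - (35/36)^24 = 0.491.
By linearity of expectation, E[distinct seen] = 36·(1 - (35/36)^24) = 17.691.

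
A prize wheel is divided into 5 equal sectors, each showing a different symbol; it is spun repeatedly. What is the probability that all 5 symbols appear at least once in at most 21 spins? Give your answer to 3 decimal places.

By inclusion–exclusion over which symbols are missing,
P(all seen) = Σ_{j=0}^{5} (-1)^j C(5,j)((5-j)/5)^21
= 1.0000 - 0.0461 + 0.0002 - 0.0000 + 0.0000 - 0.0000
= 0.9541.

0.954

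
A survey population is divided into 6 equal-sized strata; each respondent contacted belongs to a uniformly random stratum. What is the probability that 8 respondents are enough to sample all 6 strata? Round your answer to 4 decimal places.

0.1140

Let A_i be the event that stratum i is missing after 8 respondents. By inclusion–exclusion on the A_i,
P(all seen) = Σ_{j=0}^{6} (-1)^j C(6,j)((6-j)/6)^8
= 1.00000 - 1.39541 + 0.58528 - 0.07813 + 0.00229 - 0.00000 + 0.00000
= 0.11403.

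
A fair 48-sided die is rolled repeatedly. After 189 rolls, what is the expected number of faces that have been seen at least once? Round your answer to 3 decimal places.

47.102

For each face, P(seen in 189 rolls) = 1 - (47/48)^189 = 0.9813.
By linearity of expectation, E[distinct seen] = 48·(1 - (47/48)^189) = 47.1023.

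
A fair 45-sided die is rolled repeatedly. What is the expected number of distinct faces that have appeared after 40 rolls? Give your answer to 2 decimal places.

For each face, P(seen in 40 rolls) = 1 - (44/45)^40 = 0.593.
By linearity of expectation, E[distinct seen] = 45·(1 - (44/45)^40) = 26.684.

26.68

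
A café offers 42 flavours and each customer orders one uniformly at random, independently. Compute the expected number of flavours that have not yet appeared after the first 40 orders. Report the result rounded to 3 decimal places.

For each flavour, P(unseen after 40) = (41/42)^40 = 0.3814.
By linearity of expectation, E[unseen] = 42·(41/42)^40 = 16.0189.

16.019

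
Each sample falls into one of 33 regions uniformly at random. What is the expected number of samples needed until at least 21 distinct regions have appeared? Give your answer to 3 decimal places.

Going from k to k+1 distinct takes a geometric number of samples with mean 33/(33-k).
Sum over k = 0,...,20: E = 33/33 + 33/32 + 33/31 + ... + 33/14 + 33/13 = 32.5244.

32.524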